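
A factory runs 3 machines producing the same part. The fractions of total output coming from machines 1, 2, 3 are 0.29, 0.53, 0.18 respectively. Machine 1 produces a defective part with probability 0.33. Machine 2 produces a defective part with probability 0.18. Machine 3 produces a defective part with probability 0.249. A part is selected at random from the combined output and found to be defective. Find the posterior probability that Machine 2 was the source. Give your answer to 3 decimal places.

P(defective|M1) = 0.33; P(defective|M2) = 0.18; P(defective|M3) = 0.249.
Prior × likelihood for each source: 0.29·0.33=0.09570, 0.53·0.18=0.09540, 0.18·0.249=0.04482. Summing gives P(defective) = 0.23592.
P(Machine 2 | defective) = 0.09540 / 0.23592 = 0.404.

Posterior probability ≈ 0.404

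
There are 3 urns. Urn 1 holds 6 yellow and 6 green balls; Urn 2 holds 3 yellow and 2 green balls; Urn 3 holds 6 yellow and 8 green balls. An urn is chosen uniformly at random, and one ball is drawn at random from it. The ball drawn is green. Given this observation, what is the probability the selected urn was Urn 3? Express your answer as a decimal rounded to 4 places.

P(green|Urn 1) = 0.5; P(green|Urn 2) = 0.4; P(green|Urn 3) = 0.5714.
Prior × likelihood for each source: 0.333333·0.5=0.1667, 0.333333·0.4=0.1333, 0.333333·0.5714=0.1905. Summing gives P(green) = 0.49048.
P(Urn 3 | green) = 0.1905 / 0.49048 = 0.3883.

Posterior probability ≈ 0.3883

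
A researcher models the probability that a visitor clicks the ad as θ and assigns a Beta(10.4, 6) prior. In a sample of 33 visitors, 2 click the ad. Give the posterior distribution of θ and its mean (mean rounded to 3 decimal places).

Observing 2 successes and 31 failures updates Beta(10.4, 6) by adding the success and failure counts to the two shape parameters: α = 10.4+2 = 12.4, β = 6+31 = 37.
E[θ | data] = 12.4/(12.4+37) = 0.251.

Posterior: Beta(12.4, 37); mean ≈ 0.251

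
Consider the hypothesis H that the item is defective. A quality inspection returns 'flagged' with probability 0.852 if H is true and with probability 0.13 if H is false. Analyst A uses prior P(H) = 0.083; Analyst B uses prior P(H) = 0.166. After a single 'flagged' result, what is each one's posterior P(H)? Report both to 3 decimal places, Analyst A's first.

Analyst A: 0.372; Analyst B: 0.566

P('+'|H) = 0.852, P('+'|¬H) = 0.13.
Analyst A: numerator 0.852·0.083 = 0.070716; evidence = 0.070716+0.13·0.917 = 0.18993; posterior = 0.372.
Analyst B: numerator 0.852·0.166 = 0.14143; evidence = 0.14143+0.13·0.834 = 0.24985; posterior = 0.566.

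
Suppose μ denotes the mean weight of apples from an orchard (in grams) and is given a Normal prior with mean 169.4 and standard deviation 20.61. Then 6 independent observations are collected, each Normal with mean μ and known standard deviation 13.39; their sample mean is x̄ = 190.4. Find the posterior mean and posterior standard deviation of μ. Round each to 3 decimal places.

Posterior mean ≈ 189.020; posterior SD ≈ 5.284

Prior precision 1/τ₀² = 1/20.61² = 0.00235420; data precision n/σ² = 6/13.39² = 0.0334649.
Posterior precision = 0.00235420 + 0.0334649 = 0.0358191, giving posterior SD = 1/√0.0358191 = 5.284.
Posterior mean = (0.00235420·169.4 + 0.0334649·190.4) / 0.0358191 = 189.020.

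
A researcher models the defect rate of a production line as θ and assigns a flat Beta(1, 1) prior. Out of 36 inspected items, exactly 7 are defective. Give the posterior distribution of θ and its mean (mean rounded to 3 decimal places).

Posterior: Beta(8, 30); mean ≈ 0.211

Observing 7 successes and 29 failures updates Beta(1, 1) by adding the success and failure counts to the two shape parameters: α = 1+7 = 8, β = 1+29 = 30.
E[θ | data] = 8/(8+30) = 0.211.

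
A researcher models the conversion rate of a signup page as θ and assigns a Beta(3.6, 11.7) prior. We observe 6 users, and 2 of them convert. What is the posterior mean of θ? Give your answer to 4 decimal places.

The binomial likelihood is conjugate to the Beta prior: with 2 successes and 4 failures, the posterior is Beta(3.6+2, 11.7+4) = Beta(5.6, 15.7).
E[θ | data] = 5.6/(5.6+15.7) = 0.2629.

Posterior mean ≈ 0.2629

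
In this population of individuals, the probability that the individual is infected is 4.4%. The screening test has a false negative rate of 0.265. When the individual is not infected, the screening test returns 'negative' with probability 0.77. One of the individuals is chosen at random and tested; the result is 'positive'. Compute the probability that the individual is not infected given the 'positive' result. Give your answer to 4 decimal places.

P(¬H | E) ≈ 0.8718

Write H for 'the individual is infected'. Prior odds H:¬H = 0.044/0.956 = 0.046025. For the 'positive' outcome, the likelihood ratio is 0.735/0.23 = 3.1957.
Posterior odds = 0.046025 × 3.1957 = 0.14708, so P(H|E) = 0.14708/(1+0.14708) = 0.1282. Then P(¬H|E) = 1 − 0.1282 = 0.8718.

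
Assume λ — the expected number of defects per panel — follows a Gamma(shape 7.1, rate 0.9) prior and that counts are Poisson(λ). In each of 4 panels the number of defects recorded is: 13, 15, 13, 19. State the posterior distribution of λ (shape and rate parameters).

Posterior: Gamma(shape=67.1, rate=4.9)

Total count ∑xᵢ = 60 over n = 4 panels.
Gamma is conjugate to the Poisson likelihood: posterior is Gamma(shape = 7.1+60 = 67.1, rate = 0.9+4 = 4.9).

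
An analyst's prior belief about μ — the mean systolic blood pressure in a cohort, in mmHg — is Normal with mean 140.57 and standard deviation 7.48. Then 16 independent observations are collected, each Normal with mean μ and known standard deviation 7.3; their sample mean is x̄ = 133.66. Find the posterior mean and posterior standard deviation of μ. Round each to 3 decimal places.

With known σ, the Normal prior is conjugate. Weight on the data is w = (n/σ²)/(n/σ² + 1/τ₀²) = 0.300244/(0.300244+0.0178730) = 0.94382.
Posterior mean = w·x̄ + (1−w)·μ₀ = 0.94382·133.66 + 0.056184·140.57 = 134.048. Posterior variance = 1/(0.300244+0.0178730) = 3.14350, so SD = 1.773.

Posterior mean ≈ 134.048; posterior SD ≈ 1.773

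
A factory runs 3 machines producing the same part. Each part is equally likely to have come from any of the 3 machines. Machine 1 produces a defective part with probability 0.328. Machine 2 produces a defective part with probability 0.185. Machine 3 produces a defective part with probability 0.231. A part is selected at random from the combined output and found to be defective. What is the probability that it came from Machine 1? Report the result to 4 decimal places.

Tabulate prior·likelihood by source: [1] prior 0.333333, lik 0.328, product 0.1093; [2] prior 0.333333, lik 0.185, product 0.06167; [3] prior 0.333333, lik 0.231, product 0.07700.
Normalizing constant = 0.24800; the posterior for Machine 1 is its product over the sum, 0.1093/0.24800 = 0.4409.

Posterior probability ≈ 0.4409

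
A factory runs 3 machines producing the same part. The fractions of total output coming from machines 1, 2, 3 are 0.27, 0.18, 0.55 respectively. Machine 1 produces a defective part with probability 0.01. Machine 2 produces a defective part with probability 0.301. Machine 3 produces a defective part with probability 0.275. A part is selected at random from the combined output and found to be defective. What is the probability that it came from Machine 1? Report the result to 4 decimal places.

Tabulate prior·likelihood by source: [1] prior 0.27, lik 0.01, product 0.002700; [2] prior 0.18, lik 0.301, product 0.05418; [3] prior 0.55, lik 0.275, product 0.1513.
Normalizing constant = 0.20813; the posterior for Machine 1 is its product over the sum, 0.002700/0.20813 = 0.0130.

Posterior probability ≈ 0.0130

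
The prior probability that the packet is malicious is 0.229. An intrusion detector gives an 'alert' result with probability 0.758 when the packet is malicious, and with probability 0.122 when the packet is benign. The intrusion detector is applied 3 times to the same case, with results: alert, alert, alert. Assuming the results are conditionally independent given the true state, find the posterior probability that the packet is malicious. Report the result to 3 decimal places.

Posterior P(H) ≈ 0.986

With H the event that the packet is malicious, the joint likelihood of the observed sequence is P(data|H) = 0.758·0.758·0.758 = 0.43552 and P(data|¬H) = 0.122·0.122·0.122 = 0.0018158.
Bayes: P(H|data) = 0.229·0.43552 / (0.229·0.43552 + 0.771·0.0018158) = 0.099734/0.10113 = 0.9862.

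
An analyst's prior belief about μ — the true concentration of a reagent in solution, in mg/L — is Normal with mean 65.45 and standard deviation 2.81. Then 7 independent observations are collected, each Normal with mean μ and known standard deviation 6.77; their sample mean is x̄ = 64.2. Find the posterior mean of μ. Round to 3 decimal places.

Posterior mean ≈ 64.767

Prior precision 1/τ₀² = 1/2.81² = 0.126645; data precision n/σ² = 7/6.77² = 0.152729.
Posterior precision = 0.126645 + 0.152729 = 0.279374.
Posterior mean = (0.126645·65.45 + 0.152729·64.2) / 0.279374 = 64.767.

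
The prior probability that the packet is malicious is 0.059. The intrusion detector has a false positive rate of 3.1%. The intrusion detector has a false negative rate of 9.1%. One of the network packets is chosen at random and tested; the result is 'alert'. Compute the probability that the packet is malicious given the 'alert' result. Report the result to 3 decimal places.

Let H be the event that the packet is malicious. P(H) = 0.059, so P(¬H) = 0.941. With E the 'alert' result, P(E|H) = 0.909 and P(E|¬H) = 0.031.
P(E) = 0.909·0.059 + 0.031·0.941 = 0.053631 + 0.029171 = 0.082802.
By Bayes' theorem, P(H|E) = 0.053631 / 0.082802 = 0.648.

P(H | E) ≈ 0.648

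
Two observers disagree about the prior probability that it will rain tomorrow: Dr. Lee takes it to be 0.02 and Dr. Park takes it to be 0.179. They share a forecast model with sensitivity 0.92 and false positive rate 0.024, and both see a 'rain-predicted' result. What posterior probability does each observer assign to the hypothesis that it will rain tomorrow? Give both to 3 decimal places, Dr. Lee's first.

Dr. Lee: 0.439; Dr. Park: 0.893

P('+'|H) = 0.92, P('+'|¬H) = 0.024.
Dr. Lee: numerator 0.92·0.02 = 0.018400; evidence = 0.018400+0.024·0.98 = 0.041920; posterior = 0.439.
Dr. Park: numerator 0.92·0.179 = 0.16468; evidence = 0.16468+0.024·0.821 = 0.18438; posterior = 0.893.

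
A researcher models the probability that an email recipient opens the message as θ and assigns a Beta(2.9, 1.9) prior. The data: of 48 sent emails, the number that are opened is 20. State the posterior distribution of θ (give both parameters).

The binomial likelihood is conjugate to the Beta prior: with 20 successes and 28 failures, the posterior is Beta(2.9+20, 1.9+28) = Beta(22.9, 29.9).

Posterior: Beta(22.9, 29.9)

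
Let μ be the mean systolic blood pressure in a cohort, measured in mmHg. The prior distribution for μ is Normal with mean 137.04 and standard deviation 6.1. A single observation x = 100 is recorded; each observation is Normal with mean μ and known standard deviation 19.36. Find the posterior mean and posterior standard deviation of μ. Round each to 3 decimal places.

Posterior mean ≈ 133.695; posterior SD ≈ 5.818

With known σ, the Normal prior is conjugate. Weight on the data is w = (n/σ²)/(n/σ² + 1/τ₀²) = 0.00266802/(0.00266802+0.0268745) = 0.090311.
Posterior mean = w·x̄ + (1−w)·μ₀ = 0.090311·100 + 0.90969·137.04 = 133.695. Posterior variance = 1/(0.00266802+0.0268745) = 33.8495, so SD = 5.818.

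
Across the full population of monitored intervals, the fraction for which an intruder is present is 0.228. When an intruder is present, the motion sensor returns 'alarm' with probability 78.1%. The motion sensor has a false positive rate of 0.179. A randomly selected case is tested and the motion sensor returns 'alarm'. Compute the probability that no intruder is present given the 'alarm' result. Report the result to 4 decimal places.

P(¬H | E) ≈ 0.4369

Write H for 'an intruder is present'. Prior odds H:¬H = 0.228/0.772 = 0.29534. For the 'alarm' outcome, the likelihood ratio is 0.781/0.179 = 4.3631.
Posterior odds = 0.29534 × 4.3631 = 1.2886, so P(H|E) = 1.2886/(1+1.2886) = 0.5631. Then P(¬H|E) = 1 − 0.5631 = 0.4369.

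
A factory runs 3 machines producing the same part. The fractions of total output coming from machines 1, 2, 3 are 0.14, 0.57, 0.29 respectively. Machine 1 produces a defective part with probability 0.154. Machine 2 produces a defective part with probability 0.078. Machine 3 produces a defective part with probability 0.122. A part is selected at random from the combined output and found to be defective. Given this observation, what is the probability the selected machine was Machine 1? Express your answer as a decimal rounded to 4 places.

P(defective|M1) = 0.154; P(defective|M2) = 0.078; P(defective|M3) = 0.122.
Prior × likelihood for each source: 0.14·0.154=0.02156, 0.57·0.078=0.04446, 0.29·0.122=0.03538. Summing gives P(defective) = 0.10140.
P(Machine 1 | defective) = 0.02156 / 0.10140 = 0.2126.

Posterior probability ≈ 0.2126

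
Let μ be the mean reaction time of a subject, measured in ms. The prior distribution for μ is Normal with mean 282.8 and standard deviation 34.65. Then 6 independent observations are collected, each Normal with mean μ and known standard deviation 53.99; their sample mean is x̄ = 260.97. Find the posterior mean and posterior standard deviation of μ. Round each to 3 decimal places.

With known σ, the Normal prior is conjugate. Weight on the data is w = (n/σ²)/(n/σ² + 1/τ₀²) = 0.00205838/(0.00205838+0.00083290) = 0.71193.
Posterior mean = w·x̄ + (1−w)·μ₀ = 0.71193·260.97 + 0.28807·282.8 = 267.259. Posterior variance = 1/(0.00205838+0.00083290) = 345.868, so SD = 18.598.

Posterior mean ≈ 267.259; posterior SD ≈ 18.598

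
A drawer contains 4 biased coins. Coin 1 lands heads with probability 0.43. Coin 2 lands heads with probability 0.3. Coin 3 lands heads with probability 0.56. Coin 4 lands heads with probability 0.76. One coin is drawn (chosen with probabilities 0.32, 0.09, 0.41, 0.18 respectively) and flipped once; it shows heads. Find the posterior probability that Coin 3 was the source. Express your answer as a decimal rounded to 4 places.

P(heads|C1) = 0.43; P(heads|C2) = 0.3; P(heads|C3) = 0.56; P(heads|C4) = 0.76.
Prior × likelihood for each source: 0.32·0.43=0.1376, 0.09·0.3=0.02700, 0.41·0.56=0.2296, 0.18·0.76=0.1368. Summing gives P(heads) = 0.53100.
P(Coin 3 | heads) = 0.2296 / 0.53100 = 0.4324.

Posterior probability ≈ 0.4324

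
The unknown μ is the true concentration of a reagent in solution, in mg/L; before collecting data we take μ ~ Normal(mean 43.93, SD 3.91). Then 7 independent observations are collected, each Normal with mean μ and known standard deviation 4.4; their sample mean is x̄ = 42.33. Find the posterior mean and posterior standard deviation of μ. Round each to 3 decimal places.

Posterior mean ≈ 42.575; posterior SD ≈ 1.530

Prior precision 1/τ₀² = 1/3.91² = 0.0654104; data precision n/σ² = 7/4.4² = 0.361570.
Posterior precision = 0.0654104 + 0.361570 = 0.426981, giving posterior SD = 1/√0.426981 = 1.530.
Posterior mean = (0.0654104·43.93 + 0.361570·42.33) / 0.426981 = 42.575.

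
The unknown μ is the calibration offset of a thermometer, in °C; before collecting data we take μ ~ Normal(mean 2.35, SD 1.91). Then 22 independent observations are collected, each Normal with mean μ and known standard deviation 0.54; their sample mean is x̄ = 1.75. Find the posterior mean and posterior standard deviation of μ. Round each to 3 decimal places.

Posterior mean ≈ 1.752; posterior SD ≈ 0.115

Prior precision 1/τ₀² = 1/1.91² = 0.274115; data precision n/σ² = 22/0.54² = 75.4458.
Posterior precision = 0.274115 + 75.4458 = 75.7199, giving posterior SD = 1/√75.7199 = 0.115.
Posterior mean = (0.274115·2.35 + 75.4458·1.75) / 75.7199 = 1.752.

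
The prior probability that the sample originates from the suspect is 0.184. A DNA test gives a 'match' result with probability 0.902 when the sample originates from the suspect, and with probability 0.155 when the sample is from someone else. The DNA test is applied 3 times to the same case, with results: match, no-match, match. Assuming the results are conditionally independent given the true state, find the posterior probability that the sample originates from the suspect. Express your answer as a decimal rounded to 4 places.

Let H be the event that the sample originates from the suspect; start with P(H) = 0.184. P('match'|H) = 0.902, P('match'|¬H) = 0.155.
Update on result 1 ('match'): P(H) ← 0.902·0.1840 / (0.902·0.1840 + 0.155·0.8160) = 0.16597/0.29245 = 0.5675.
Update on result 2 ('no-match'): P(H) ← 0.098·0.5675 / (0.098·0.5675 + 0.845·0.4325) = 0.055616/0.42107 = 0.1321.
Update on result 3 ('match'): P(H) ← 0.902·0.1321 / (0.902·0.1321 + 0.155·0.8679) = 0.11914/0.25367 = 0.4697.

Posterior P(H) ≈ 0.4697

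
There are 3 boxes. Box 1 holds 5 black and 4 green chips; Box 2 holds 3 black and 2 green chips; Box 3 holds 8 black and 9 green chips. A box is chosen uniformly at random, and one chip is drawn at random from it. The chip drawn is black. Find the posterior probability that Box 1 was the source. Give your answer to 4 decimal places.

P(black|Box 1) = 0.5556; P(black|Box 2) = 0.6; P(black|Box 3) = 0.4706.
Prior × likelihood for each source: 0.333333·0.5556=0.1852, 0.333333·0.6=0.2000, 0.333333·0.4706=0.1569. Summing gives P(black) = 0.54205.
P(Box 1 | black) = 0.1852 / 0.54205 = 0.3416.

Posterior probability ≈ 0.3416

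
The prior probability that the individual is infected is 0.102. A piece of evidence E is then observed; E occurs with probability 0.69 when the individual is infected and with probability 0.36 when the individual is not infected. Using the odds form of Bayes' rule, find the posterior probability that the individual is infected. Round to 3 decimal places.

Posterior probability ≈ 0.179

Prior odds = 0.102/(1−0.102) = 0.11359. In log-odds, ln(0.11359) = -2.1752.
Add log likelihood ratio: ln(1.9167) = 0.65059.
Posterior log-odds = -1.5246, so posterior odds = exp(-1.5246) = 0.21771. Converting, P(H|E) = 0.21771/1.2177 = 0.179.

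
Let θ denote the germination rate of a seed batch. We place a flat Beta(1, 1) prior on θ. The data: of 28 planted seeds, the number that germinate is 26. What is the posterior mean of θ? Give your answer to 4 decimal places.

Posterior mean ≈ 0.9000

The binomial likelihood is conjugate to the Beta prior: with 26 successes and 2 failures, the posterior is Beta(1+26, 1+2) = Beta(27, 3).
E[θ | data] = 27/(27+3) = 0.9000.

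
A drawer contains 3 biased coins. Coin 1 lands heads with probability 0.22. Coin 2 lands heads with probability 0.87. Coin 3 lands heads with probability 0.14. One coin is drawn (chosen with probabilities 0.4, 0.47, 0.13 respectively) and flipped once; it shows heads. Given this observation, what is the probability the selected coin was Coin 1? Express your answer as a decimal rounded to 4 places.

P(heads|C1) = 0.22; P(heads|C2) = 0.87; P(heads|C3) = 0.14.
Prior × likelihood for each source: 0.4·0.22=0.08800, 0.47·0.87=0.4089, 0.13·0.14=0.01820. Summing gives P(heads) = 0.51510.
P(Coin 1 | heads) = 0.08800 / 0.51510 = 0.1708.

Posterior probability ≈ 0.1708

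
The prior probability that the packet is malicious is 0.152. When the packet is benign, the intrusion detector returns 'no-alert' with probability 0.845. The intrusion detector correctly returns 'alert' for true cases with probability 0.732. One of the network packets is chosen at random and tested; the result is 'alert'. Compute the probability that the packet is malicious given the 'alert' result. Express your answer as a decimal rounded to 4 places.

Let H be the event that the packet is malicious. P(H) = 0.152, so P(¬H) = 0.848. With E the 'alert' result, P(E|H) = 0.732 and P(E|¬H) = 0.155.
P(E) = 0.732·0.152 + 0.155·0.848 = 0.11126 + 0.13144 = 0.24270.
By Bayes' theorem, P(H|E) = 0.11126 / 0.24270 = 0.4584.

P(H | E) ≈ 0.4584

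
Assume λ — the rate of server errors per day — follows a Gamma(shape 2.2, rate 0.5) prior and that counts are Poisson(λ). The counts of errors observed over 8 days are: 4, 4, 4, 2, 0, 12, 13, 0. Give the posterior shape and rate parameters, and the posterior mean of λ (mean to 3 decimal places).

Posterior: Gamma(shape=41.2, rate=8.5); mean ≈ 4.847

Total count ∑xᵢ = 39 over n = 8 days.
Gamma is conjugate to the Poisson likelihood: posterior is Gamma(shape = 2.2+39 = 41.2, rate = 0.5+8 = 8.5).
Posterior mean = shape/rate = 41.2/8.5 = 4.847.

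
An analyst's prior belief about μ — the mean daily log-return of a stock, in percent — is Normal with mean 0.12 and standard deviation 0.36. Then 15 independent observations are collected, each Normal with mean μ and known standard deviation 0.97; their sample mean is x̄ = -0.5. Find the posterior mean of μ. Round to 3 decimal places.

Posterior mean ≈ -0.298

Prior precision 1/τ₀² = 1/0.36² = 7.71605; data precision n/σ² = 15/0.97² = 15.9422.
Posterior precision = 7.71605 + 15.9422 = 23.6582.
Posterior mean = (7.71605·0.12 + 15.9422·-0.5) / 23.6582 = -0.298.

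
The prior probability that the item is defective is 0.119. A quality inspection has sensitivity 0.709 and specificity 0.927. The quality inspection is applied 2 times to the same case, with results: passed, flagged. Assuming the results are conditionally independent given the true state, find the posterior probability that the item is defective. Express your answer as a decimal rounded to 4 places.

Posterior P(H) ≈ 0.2917

With H the event that the item is defective, the joint likelihood of the observed sequence is P(data|H) = 0.291·0.709 = 0.20632 and P(data|¬H) = 0.927·0.073 = 0.067671.
Bayes: P(H|data) = 0.119·0.20632 / (0.119·0.20632 + 0.881·0.067671) = 0.024552/0.084170 = 0.2917.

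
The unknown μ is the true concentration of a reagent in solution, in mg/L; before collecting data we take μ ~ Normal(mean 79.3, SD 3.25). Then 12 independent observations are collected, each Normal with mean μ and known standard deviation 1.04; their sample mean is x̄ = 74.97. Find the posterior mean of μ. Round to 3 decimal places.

Posterior mean ≈ 75.007

With known σ, the Normal prior is conjugate. Weight on the data is w = (n/σ²)/(n/σ² + 1/τ₀²) = 11.0947/(11.0947+0.0946746) = 0.99154.
Posterior mean = w·x̄ + (1−w)·μ₀ = 0.99154·74.97 + 0.0084611·79.3 = 75.007.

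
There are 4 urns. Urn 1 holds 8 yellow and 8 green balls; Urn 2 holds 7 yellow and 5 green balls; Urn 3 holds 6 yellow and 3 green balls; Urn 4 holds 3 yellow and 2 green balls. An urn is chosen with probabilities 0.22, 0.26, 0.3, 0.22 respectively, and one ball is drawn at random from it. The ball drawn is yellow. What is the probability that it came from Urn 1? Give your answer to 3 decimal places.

Posterior probability ≈ 0.185

Tabulate prior·likelihood by source: [1] prior 0.22, lik 0.5, product 0.1100; [2] prior 0.26, lik 0.5833, product 0.1517; [3] prior 0.3, lik 0.6667, product 0.2000; [4] prior 0.22, lik 0.6, product 0.1320.
Normalizing constant = 0.59367; the posterior for Urn 1 is its product over the sum, 0.1100/0.59367 = 0.185.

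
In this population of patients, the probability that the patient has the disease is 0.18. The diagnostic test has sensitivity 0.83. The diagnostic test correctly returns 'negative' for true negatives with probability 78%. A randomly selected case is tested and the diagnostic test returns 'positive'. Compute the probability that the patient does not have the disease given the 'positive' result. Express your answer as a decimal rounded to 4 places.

Write H for 'the patient has the disease'. Prior odds H:¬H = 0.18/0.82 = 0.21951. For the 'positive' outcome, the likelihood ratio is 0.83/0.22 = 3.7727.
Posterior odds = 0.21951 × 3.7727 = 0.82816, so P(H|E) = 0.82816/(1+0.82816) = 0.4530. Then P(¬H|E) = 1 − 0.4530 = 0.5470.

P(¬H | E) ≈ 0.5470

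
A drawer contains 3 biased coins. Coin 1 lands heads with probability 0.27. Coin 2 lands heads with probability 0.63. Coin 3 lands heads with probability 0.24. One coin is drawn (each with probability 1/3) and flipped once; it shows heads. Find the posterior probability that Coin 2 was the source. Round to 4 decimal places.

P(heads|C1) = 0.27; P(heads|C2) = 0.63; P(heads|C3) = 0.24.
Prior × likelihood for each source: 0.333333·0.27=0.09000, 0.333333·0.63=0.2100, 0.333333·0.24=0.08000. Summing gives P(heads) = 0.38000.
P(Coin 2 | heads) = 0.2100 / 0.38000 = 0.5526.

Posterior probability ≈ 0.5526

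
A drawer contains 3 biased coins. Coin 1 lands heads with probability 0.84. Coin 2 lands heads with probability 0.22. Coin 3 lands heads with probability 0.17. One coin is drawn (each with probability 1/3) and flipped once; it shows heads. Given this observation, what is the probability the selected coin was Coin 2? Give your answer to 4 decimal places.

P(heads|C1) = 0.84; P(heads|C2) = 0.22; P(heads|C3) = 0.17.
Prior × likelihood for each source: 0.333333·0.84=0.2800, 0.333333·0.22=0.07333, 0.333333·0.17=0.05667. Summing gives P(heads) = 0.41000.
P(Coin 2 | heads) = 0.07333 / 0.41000 = 0.1789.

Posterior probability ≈ 0.1789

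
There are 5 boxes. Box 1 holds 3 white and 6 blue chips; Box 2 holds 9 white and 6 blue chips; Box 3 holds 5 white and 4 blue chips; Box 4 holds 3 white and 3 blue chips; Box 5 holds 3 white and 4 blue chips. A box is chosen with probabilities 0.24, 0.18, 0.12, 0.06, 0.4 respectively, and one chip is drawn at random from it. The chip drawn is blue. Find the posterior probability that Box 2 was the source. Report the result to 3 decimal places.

Tabulate prior·likelihood by source: [1] prior 0.24, lik 0.6667, product 0.1600; [2] prior 0.18, lik 0.4, product 0.07200; [3] prior 0.12, lik 0.4444, product 0.05333; [4] prior 0.06, lik 0.5, product 0.03000; [5] prior 0.4, lik 0.5714, product 0.2286.
Normalizing constant = 0.54390; the posterior for Box 2 is its product over the sum, 0.07200/0.54390 = 0.132.

Posterior probability ≈ 0.132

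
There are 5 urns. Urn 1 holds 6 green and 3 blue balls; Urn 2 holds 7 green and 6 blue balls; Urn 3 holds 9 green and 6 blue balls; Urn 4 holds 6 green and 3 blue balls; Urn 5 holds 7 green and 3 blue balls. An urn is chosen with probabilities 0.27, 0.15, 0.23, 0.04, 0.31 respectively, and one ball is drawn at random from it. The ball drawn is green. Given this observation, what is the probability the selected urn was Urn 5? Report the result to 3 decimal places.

Posterior probability ≈ 0.338

Tabulate prior·likelihood by source: [1] prior 0.27, lik 0.6667, product 0.1800; [2] prior 0.15, lik 0.5385, product 0.08077; [3] prior 0.23, lik 0.6, product 0.1380; [4] prior 0.04, lik 0.6667, product 0.02667; [5] prior 0.31, lik 0.7, product 0.2170.
Normalizing constant = 0.64244; the posterior for Urn 5 is its product over the sum, 0.2170/0.64244 = 0.338.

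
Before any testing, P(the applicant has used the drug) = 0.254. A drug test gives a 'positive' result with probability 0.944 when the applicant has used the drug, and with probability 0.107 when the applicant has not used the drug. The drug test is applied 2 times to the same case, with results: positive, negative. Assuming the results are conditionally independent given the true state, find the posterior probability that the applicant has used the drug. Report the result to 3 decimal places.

Posterior P(H) ≈ 0.159

With H the event that the applicant has used the drug, the joint likelihood of the observed sequence is P(data|H) = 0.944·0.056 = 0.052864 and P(data|¬H) = 0.107·0.893 = 0.095551.
Bayes: P(H|data) = 0.254·0.052864 / (0.254·0.052864 + 0.746·0.095551) = 0.013427/0.084709 = 0.1585.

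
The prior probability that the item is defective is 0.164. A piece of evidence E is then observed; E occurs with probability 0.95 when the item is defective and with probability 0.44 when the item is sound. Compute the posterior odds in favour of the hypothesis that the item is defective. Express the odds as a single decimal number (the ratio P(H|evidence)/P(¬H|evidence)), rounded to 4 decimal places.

Prior odds = 0.164/(1−0.164) = 0.19617. In log-odds, ln(0.19617) = -1.6288.
Add log likelihood ratio: ln(2.1591) = 0.76969.
Posterior log-odds = -0.85907, so posterior odds = exp(-0.85907) = 0.42355.

Posterior odds ≈ 0.4236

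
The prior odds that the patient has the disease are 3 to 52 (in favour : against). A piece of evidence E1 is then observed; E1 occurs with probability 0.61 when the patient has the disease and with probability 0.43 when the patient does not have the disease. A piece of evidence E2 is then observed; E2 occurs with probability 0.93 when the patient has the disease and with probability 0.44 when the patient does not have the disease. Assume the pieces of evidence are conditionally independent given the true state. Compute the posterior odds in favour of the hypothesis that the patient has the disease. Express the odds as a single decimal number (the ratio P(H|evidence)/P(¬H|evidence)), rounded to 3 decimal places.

Prior odds = 3/52 = 0.057692.
Likelihood ratio for E1 = 0.61/0.43 = 1.4186.
Likelihood ratio for E2 = 0.93/0.44 = 2.1136.
Posterior odds = prior odds × LR₁ × LR₂ = 0.17299.

Posterior odds ≈ 0.173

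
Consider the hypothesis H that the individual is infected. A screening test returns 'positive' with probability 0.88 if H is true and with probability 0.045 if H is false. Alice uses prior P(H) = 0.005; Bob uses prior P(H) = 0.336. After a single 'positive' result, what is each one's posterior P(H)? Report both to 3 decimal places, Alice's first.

The likelihood ratio for a 'positive' result is 0.88/0.045 = 19.556.
Alice: prior odds 0.005/0.995 = 0.0050251; posterior odds 0.098269; posterior probability 0.089.
Bob: prior odds 0.336/0.664 = 0.50602; posterior odds 9.8956; posterior probability 0.908.

Alice: 0.089; Bob: 0.908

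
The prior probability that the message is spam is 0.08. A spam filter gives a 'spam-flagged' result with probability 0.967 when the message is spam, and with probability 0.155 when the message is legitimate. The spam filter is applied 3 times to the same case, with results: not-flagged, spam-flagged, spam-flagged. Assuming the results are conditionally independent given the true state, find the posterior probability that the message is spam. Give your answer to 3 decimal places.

Posterior P(H) ≈ 0.117

Let H be the event that the message is spam; start with P(H) = 0.08. P('spam-flagged'|H) = 0.967, P('spam-flagged'|¬H) = 0.155.
Update on result 1 ('not-flagged'): P(H) ← 0.033·0.0800 / (0.033·0.0800 + 0.845·0.9200) = 0.0026400/0.78004 = 0.0034.
Update on result 2 ('spam-flagged'): P(H) ← 0.967·0.0034 / (0.967·0.0034 + 0.155·0.9966) = 0.0032728/0.15775 = 0.0207.
Update on result 3 ('spam-flagged'): P(H) ← 0.967·0.0207 / (0.967·0.0207 + 0.155·0.9793) = 0.020062/0.17185 = 0.1167.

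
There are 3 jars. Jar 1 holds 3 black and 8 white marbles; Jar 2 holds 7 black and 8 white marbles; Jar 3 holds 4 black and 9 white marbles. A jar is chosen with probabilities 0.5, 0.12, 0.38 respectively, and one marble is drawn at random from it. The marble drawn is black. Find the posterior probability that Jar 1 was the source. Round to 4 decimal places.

P(black|Jar 1) = 0.2727; P(black|Jar 2) = 0.4667; P(black|Jar 3) = 0.3077.
Prior × likelihood for each source: 0.5·0.2727=0.1364, 0.12·0.4667=0.05600, 0.38·0.3077=0.1169. Summing gives P(black) = 0.30929.
P(Jar 1 | black) = 0.1364 / 0.30929 = 0.4409.

Posterior probability ≈ 0.4409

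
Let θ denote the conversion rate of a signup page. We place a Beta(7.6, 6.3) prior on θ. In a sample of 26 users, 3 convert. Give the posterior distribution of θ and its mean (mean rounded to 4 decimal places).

Observing 3 successes and 23 failures updates Beta(7.6, 6.3) by adding the success and failure counts to the two shape parameters: α = 7.6+3 = 10.6, β = 6.3+23 = 29.3.
Posterior mean = α/(α+β) = 10.6/39.9 = 0.2657.

Posterior: Beta(10.6, 29.3); mean ≈ 0.2657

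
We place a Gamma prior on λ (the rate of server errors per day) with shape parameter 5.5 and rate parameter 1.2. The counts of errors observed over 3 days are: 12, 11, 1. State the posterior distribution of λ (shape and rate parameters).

Posterior: Gamma(shape=29.5, rate=4.2)

The Poisson likelihood adds the total count to the shape and the number of exposure periods to the rate. Here ∑xᵢ = 24 and n = 3, so shape 5.5→29.5 and rate 1.2→4.2.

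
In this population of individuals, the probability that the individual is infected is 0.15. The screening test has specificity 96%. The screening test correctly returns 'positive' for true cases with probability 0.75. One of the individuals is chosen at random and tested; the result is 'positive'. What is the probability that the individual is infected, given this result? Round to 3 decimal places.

Let H be the event that the individual is infected. P(H) = 0.15, so P(¬H) = 0.85. With E the 'positive' result, P(E|H) = 0.75 and P(E|¬H) = 0.04.
P(E) = 0.75·0.15 + 0.04·0.85 = 0.11250 + 0.034000 = 0.14650.
By Bayes' theorem, P(H|E) = 0.11250 / 0.14650 = 0.768.

P(H | E) ≈ 0.768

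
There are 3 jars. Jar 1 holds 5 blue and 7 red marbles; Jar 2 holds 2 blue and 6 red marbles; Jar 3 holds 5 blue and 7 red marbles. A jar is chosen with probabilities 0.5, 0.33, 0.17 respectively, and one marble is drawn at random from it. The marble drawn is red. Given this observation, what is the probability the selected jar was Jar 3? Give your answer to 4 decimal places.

Posterior probability ≈ 0.1554

P(red|Jar 1) = 0.5833; P(red|Jar 2) = 0.75; P(red|Jar 3) = 0.5833.
Prior × likelihood for each source: 0.5·0.5833=0.2917, 0.33·0.75=0.2475, 0.17·0.5833=0.09917. Summing gives P(red) = 0.63833.
P(Jar 3 | red) = 0.09917 / 0.63833 = 0.1554.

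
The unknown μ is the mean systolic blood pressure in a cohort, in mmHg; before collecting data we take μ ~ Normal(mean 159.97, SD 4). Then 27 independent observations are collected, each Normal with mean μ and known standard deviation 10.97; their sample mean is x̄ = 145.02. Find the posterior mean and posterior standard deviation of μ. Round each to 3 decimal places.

With known σ, the Normal prior is conjugate. Weight on the data is w = (n/σ²)/(n/σ² + 1/τ₀²) = 0.224363/(0.224363+0.0625000) = 0.78213.
Posterior mean = w·x̄ + (1−w)·μ₀ = 0.78213·145.02 + 0.21787·159.97 = 148.277. Posterior variance = 1/(0.224363+0.0625000) = 3.48599, so SD = 1.867.

Posterior mean ≈ 148.277; posterior SD ≈ 1.867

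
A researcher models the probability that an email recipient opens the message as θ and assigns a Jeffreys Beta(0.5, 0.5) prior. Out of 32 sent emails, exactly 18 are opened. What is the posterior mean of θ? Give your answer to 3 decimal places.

Posterior mean ≈ 0.561

Observing 18 successes and 14 failures updates Beta(0.5, 0.5) by adding the success and failure counts to the two shape parameters: α = 0.5+18 = 18.5, β = 0.5+14 = 14.5.
Posterior mean = α/(α+β) = 18.5/33 = 0.561.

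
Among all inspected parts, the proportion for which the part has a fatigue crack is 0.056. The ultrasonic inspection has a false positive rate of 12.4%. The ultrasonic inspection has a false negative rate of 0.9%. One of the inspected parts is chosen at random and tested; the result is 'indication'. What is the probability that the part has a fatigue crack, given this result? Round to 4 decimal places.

Let H be the event that the part has a fatigue crack. P(H) = 0.056, so P(¬H) = 0.944. With E the 'indication' result, P(E|H) = 0.991 and P(E|¬H) = 0.124.
P(E) = 0.991·0.056 + 0.124·0.944 = 0.055496 + 0.11706 = 0.17255.
By Bayes' theorem, P(H|E) = 0.055496 / 0.17255 = 0.3216.

P(H | E) ≈ 0.3216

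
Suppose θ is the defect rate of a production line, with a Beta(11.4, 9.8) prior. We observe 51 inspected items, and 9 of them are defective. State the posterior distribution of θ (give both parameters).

The binomial likelihood is conjugate to the Beta prior: with 9 successes and 42 failures, the posterior is Beta(11.4+9, 9.8+42) = Beta(20.4, 51.8).

Posterior: Beta(20.4, 51.8)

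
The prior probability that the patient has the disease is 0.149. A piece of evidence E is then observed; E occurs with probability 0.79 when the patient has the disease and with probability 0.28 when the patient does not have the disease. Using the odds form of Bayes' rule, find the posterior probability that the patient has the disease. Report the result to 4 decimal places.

Prior odds = 0.149/(1−0.149) = 0.17509. In log-odds, ln(0.17509) = -1.7425.
Add log likelihood ratio: ln(2.8214) = 1.0372.
Posterior log-odds = -0.70522, so posterior odds = exp(-0.70522) = 0.49400. Converting, P(H|E) = 0.49400/1.4940 = 0.3307.

Posterior probability ≈ 0.3307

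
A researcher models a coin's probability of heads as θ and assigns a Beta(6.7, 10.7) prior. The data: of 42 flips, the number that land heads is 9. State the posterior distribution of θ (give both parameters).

Posterior: Beta(15.7, 43.7)

The binomial likelihood is conjugate to the Beta prior: with 9 successes and 33 failures, the posterior is Beta(6.7+9, 10.7+33) = Beta(15.7, 43.7).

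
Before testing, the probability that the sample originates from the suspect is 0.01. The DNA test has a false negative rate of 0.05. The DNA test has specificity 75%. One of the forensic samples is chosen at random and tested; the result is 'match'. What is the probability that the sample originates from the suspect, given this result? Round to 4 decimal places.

Let H be the event that the sample originates from the suspect. P(H) = 0.01, so P(¬H) = 0.99. With E the 'match' result, P(E|H) = 0.95 and P(E|¬H) = 0.25.
P(E) = 0.95·0.01 + 0.25·0.99 = 0.0095000 + 0.24750 = 0.25700.
By Bayes' theorem, P(H|E) = 0.0095000 / 0.25700 = 0.0370.

P(H | E) ≈ 0.0370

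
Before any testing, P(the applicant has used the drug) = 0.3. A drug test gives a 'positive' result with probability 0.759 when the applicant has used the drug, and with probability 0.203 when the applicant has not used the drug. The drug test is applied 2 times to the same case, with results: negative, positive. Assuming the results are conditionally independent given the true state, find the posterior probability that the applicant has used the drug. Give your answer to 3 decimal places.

Let H be the event that the applicant has used the drug; start with P(H) = 0.3. P('positive'|H) = 0.759, P('positive'|¬H) = 0.203.
Update on result 1 ('negative'): P(H) ← 0.241·0.3000 / (0.241·0.3000 + 0.797·0.7000) = 0.072300/0.63020 = 0.1147.
Update on result 2 ('positive'): P(H) ← 0.759·0.1147 / (0.759·0.1147 + 0.203·0.8853) = 0.087077/0.26679 = 0.3264.

Posterior P(H) ≈ 0.326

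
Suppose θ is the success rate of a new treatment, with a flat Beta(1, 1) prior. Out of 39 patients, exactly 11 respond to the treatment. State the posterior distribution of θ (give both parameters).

Posterior: Beta(12, 29)

The binomial likelihood is conjugate to the Beta prior: with 11 successes and 28 failures, the posterior is Beta(1+11, 1+28) = Beta(12, 29).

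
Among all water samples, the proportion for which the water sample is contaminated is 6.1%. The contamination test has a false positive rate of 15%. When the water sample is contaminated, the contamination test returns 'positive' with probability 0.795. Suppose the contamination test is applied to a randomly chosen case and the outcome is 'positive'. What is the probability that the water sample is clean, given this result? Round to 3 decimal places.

Let H be the event that the water sample is contaminated. P(H) = 0.061, so P(¬H) = 0.939. With E the 'positive' result, P(E|H) = 0.795 and P(E|¬H) = 0.15.
P(E) = 0.795·0.061 + 0.15·0.939 = 0.048495 + 0.14085 = 0.18935.
By Bayes' theorem, P(H|E) = 0.048495 / 0.18935 = 0.256. Hence P(¬H|E) = 1 − 0.256 = 0.744.

P(¬H | E) ≈ 0.744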